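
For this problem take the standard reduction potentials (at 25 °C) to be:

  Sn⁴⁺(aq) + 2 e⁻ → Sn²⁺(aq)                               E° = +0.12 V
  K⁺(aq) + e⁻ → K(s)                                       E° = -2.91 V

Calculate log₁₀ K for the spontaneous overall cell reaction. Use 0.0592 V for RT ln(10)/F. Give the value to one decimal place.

102.4

Cathode: Sn⁴⁺/Sn²⁺; anode: K⁺/K. E°cell = +3.03 V, n = 2.
log K = nE°cell / 0.0592 = (2)(+3.03) / 0.0592 = 102.4.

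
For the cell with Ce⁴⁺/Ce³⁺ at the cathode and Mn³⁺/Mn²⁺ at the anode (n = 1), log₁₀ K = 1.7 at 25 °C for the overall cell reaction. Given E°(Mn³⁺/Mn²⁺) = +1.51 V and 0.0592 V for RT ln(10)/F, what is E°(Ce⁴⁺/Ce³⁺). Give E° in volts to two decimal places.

E°cell = (0.0592/n)·log K = (0.0592/1)(1.7) = +0.101 V.
Since Ce⁴⁺/Ce³⁺ is the cathode and Mn³⁺/Mn²⁺ the anode, E°cell = E°(Ce⁴⁺/Ce³⁺) − E°(Mn³⁺/Mn²⁺).
So E°(Ce⁴⁺/Ce³⁺) = E°cell + E°(Mn³⁺/Mn²⁺) = +0.101 + (+1.51) = +1.61 V.

+1.61 V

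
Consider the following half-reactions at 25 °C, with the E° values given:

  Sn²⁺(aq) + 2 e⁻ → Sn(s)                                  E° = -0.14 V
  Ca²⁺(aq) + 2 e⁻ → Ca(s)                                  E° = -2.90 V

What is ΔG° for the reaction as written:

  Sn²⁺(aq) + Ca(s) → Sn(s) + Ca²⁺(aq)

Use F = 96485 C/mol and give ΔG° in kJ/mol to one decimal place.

-532.6 kJ/mol

As written, Sn²⁺/Sn is reduced (cathode) and Ca²⁺/Ca is oxidised (anode), so E°cell = (-0.14) − (-2.90) = +2.76 V.
Balancing electrons gives n = 2.
ΔG° = −nFE° = −(2)(96485)(+2.76) = -532,597 J = -532.6 kJ/mol.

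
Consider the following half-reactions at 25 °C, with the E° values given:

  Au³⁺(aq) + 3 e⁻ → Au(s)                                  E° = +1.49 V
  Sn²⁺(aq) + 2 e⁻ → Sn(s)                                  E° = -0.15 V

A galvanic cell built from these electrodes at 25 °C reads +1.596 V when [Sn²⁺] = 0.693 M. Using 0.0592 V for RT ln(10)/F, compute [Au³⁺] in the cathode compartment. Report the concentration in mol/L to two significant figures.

0.0034 M

Au³⁺/Au is the cathode, Sn²⁺/Sn the anode: E°cell = +1.64 V, n = 6.
Overall reaction: 2 Au³⁺(aq) + 3 Sn(s) → 2 Au(s) + 3 Sn²⁺(aq); Q = [Sn²⁺]^3/[Au³⁺]^2.
From E = E° − (0.0592/n) log Q: log Q = (E° − E)·n/0.0592 = (+1.64 − (+1.596))·6/0.0592 = 4.4595.
So 2·log[Au³⁺] = 3·log(0.693) − log Q = -0.4778 − (4.4595) = -4.9373; log[Au³⁺] = -4.9373 / 2 = -2.4686; [Au³⁺] = 10^(-2.4686) ≈ 0.0034 M.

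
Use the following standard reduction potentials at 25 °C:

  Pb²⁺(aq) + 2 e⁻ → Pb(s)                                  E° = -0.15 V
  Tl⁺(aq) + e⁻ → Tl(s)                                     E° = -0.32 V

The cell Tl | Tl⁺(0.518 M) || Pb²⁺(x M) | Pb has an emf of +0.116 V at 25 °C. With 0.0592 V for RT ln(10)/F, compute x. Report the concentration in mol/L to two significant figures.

Pb²⁺/Pb is the cathode, Tl⁺/Tl the anode: E°cell = +0.17 V, n = 2.
Overall reaction: Pb²⁺(aq) + 2 Tl(s) → Pb(s) + 2 Tl⁺(aq); Q = [Tl⁺]^2/[Pb²⁺]^1.
From E = E° − (0.0592/n) log Q: log Q = (E° − E)·n/0.0592 = (+0.17 − (+0.116))·2/0.0592 = 1.8243.
So 1·log[Pb²⁺] = 2·log(0.518) − log Q = -0.5713 − (1.8243) = -2.3956; [Pb²⁺] = 10^(-2.3956) ≈ 0.0040 M.

0.0040 M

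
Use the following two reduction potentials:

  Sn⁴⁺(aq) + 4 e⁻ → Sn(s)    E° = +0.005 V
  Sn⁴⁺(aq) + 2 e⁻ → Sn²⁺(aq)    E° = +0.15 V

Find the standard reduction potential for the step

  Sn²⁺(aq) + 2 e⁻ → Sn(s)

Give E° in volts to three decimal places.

Sequential free energies add, so n₃E°₃ = n₁E°₁ + n₂E°₂.
With n₃ = 4, and the known step contributing 2×(+0.15) V, the unknown satisfies 2·E° = 4×(+0.005) − 2×(+0.15) = -0.280.
E° = -0.280 / 2 = -0.140 V.

-0.140 V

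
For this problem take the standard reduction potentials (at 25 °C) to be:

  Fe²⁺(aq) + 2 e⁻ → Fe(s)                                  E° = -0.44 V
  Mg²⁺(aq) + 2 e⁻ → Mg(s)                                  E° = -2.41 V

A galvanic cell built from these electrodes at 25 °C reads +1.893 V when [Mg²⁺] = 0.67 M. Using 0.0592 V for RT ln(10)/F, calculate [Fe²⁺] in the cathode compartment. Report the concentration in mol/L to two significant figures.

0.0017 M

Fe²⁺/Fe is the cathode, Mg²⁺/Mg the anode: E°cell = +1.97 V, n = 2.
Overall reaction: Fe²⁺(aq) + Mg(s) → Fe(s) + Mg²⁺(aq); Q = [Mg²⁺]^1/[Fe²⁺]^1.
From E = E° − (0.0592/n) log Q: log Q = (E° − E)·n/0.0592 = (+1.97 − (+1.893))·2/0.0592 = 2.6014.
So 1·log[Fe²⁺] = 1·log(0.67) − log Q = -0.1739 − (2.6014) = -2.7753; [Fe²⁺] = 10^(-2.7753) ≈ 0.0017 M.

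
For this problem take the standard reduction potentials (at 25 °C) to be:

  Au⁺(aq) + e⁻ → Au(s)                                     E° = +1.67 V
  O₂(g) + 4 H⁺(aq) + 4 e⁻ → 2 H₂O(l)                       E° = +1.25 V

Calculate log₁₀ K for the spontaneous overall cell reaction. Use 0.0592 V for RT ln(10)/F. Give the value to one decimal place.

28.4

Cathode: Au⁺/Au; anode: O₂/H₂O. E°cell = +0.42 V, n = 4.
log K = nE°cell / 0.0592 = (4)(+0.42) / 0.0592 = 28.4.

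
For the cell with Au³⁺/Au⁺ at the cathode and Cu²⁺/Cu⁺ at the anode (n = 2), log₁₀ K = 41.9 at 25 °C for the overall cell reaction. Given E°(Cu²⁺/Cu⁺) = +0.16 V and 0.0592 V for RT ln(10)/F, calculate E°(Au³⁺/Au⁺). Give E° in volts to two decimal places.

E°cell = (0.0592/n)·log K = (0.0592/2)(41.9) = +1.240 V.
Since Au³⁺/Au⁺ is the cathode and Cu²⁺/Cu⁺ the anode, E°cell = E°(Au³⁺/Au⁺) − E°(Cu²⁺/Cu⁺).
So E°(Au³⁺/Au⁺) = E°cell + E°(Cu²⁺/Cu⁺) = +1.240 + (+0.16) = +1.40 V.

+1.40 V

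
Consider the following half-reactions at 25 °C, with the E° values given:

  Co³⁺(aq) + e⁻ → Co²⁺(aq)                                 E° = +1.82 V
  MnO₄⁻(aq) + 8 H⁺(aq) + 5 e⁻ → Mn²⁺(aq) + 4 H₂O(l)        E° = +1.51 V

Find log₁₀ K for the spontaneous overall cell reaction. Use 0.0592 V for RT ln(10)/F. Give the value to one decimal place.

26.2

Cathode: Co³⁺/Co²⁺; anode: MnO₄⁻/Mn²⁺. E°cell = +0.31 V, n = 5.
log K = nE°cell / 0.0592 = (5)(+0.31) / 0.0592 = 26.2.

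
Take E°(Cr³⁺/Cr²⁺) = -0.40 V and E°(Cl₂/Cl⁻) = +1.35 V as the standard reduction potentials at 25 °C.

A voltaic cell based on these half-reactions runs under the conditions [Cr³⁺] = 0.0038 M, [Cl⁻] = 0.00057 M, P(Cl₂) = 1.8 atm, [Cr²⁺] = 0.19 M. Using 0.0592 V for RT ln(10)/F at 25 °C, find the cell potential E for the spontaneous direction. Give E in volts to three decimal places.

Cl₂/Cl⁻ is the cathode (higher E°), Cr³⁺/Cr²⁺ the anode: E°cell = +1.35 − (-0.40) = +1.75 V, n = 2.
Overall: Cl₂(g) + 2 Cr²⁺(aq) → 2 Cl⁻(aq) + 2 Cr³⁺(aq)
Q = [Cl⁻]^2·[Cr³⁺]^2 / (P(Cl₂)·[Cr²⁺]^2); log Q = -10.141.
E = E° − (0.0592/n) log Q = +1.75 − (0.0592/2)(-10.141) = +2.050 V.

+2.050 V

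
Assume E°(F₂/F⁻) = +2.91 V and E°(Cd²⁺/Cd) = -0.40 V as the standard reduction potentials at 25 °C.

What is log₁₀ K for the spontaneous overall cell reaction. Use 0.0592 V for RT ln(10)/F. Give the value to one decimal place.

111.8

Cathode: F₂/F⁻; anode: Cd²⁺/Cd. E°cell = +3.31 V, n = 2.
log K = nE°cell / 0.0592 = (2)(+3.31) / 0.0592 = 111.8.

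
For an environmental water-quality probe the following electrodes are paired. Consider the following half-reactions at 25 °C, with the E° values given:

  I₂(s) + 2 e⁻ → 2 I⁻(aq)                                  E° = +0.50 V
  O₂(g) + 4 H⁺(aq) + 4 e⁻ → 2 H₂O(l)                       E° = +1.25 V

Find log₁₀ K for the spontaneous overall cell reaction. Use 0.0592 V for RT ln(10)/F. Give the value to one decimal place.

Cathode: O₂/H₂O; anode: I₂/I⁻. E°cell = +0.75 V, n = 4.
log K = nE°cell / 0.0592 = (4)(+0.75) / 0.0592 = 50.7.

50.7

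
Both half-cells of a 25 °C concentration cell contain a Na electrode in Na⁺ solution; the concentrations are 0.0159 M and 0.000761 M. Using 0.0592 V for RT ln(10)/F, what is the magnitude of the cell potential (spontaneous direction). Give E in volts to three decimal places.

For a concentration cell E°cell = 0. The 0.0159 M side is the cathode (reduction is favoured where [Na⁺] is higher).
With n = 1, E = −(0.0592/1) log([Na⁺]ₐₙ/[Na⁺]꜀ₐₜ) = −(0.0592/1) log(0.000761/0.0159) = −(0.0592/1)(-1.320) = +0.078 V.

+0.078 V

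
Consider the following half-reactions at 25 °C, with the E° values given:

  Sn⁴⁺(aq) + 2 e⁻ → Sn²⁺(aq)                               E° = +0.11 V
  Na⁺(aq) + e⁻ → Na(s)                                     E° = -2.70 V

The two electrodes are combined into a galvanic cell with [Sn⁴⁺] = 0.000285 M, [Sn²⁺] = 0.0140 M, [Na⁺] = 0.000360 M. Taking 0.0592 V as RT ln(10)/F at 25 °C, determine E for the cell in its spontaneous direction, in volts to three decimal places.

Sn⁴⁺/Sn²⁺ is the cathode (higher E°), Na⁺/Na the anode: E°cell = +0.11 − (-2.70) = +2.81 V, n = 2.
Overall: Sn⁴⁺(aq) + 2 Na(s) → Sn²⁺(aq) + 2 Na⁺(aq)
Q = [Sn²⁺]·[Na⁺]^2 / ([Sn⁴⁺]); log Q = -5.196.
E = E° − (0.0592/n) log Q = +2.81 − (0.0592/2)(-5.196) = +2.964 V.

+2.964 V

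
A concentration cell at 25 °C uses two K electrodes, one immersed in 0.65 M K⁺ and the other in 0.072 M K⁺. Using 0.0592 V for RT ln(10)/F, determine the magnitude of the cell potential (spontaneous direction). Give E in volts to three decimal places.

+0.057 V

For a concentration cell E°cell = 0. The 0.65 M side is the cathode (reduction is favoured where [K⁺] is higher).
With n = 1, E = −(0.0592/1) log([K⁺]ₐₙ/[K⁺]꜀ₐₜ) = −(0.0592/1) log(0.072/0.65) = −(0.0592/1)(-0.956) = +0.057 V.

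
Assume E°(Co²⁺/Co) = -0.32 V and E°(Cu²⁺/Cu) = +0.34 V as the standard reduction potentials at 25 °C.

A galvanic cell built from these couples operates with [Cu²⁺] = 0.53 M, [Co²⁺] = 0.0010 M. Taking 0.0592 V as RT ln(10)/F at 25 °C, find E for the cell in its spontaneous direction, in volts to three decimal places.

Cu²⁺/Cu is the cathode (higher E°), Co²⁺/Co the anode: E°cell = +0.34 − (-0.32) = +0.66 V, n = 2.
Overall: Cu²⁺(aq) + Co(s) → Cu(s) + Co²⁺(aq)
Q = [Co²⁺] / ([Cu²⁺]); log Q = -2.724.
E = E° − (0.0592/n) log Q = +0.66 − (0.0592/2)(-2.724) = +0.741 V.

+0.741 V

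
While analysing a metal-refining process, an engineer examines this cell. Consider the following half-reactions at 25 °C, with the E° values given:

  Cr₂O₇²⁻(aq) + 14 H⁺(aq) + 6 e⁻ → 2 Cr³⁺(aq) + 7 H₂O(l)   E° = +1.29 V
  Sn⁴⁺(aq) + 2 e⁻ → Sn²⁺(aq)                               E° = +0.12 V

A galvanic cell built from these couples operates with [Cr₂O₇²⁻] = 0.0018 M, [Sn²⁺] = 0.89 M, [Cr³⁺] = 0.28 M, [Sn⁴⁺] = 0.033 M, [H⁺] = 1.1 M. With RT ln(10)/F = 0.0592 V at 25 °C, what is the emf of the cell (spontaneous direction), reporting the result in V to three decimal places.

+1.202 V

Cr₂O₇²⁻/Cr³⁺ is the cathode (higher E°), Sn⁴⁺/Sn²⁺ the anode: E°cell = +1.29 − (+0.12) = +1.17 V, n = 6.
Overall: Cr₂O₇²⁻(aq) + 14 H⁺(aq) + 3 Sn²⁺(aq) → 2 Cr³⁺(aq) + 7 H₂O(l) + 3 Sn⁴⁺(aq)
Q = [Cr³⁺]^2·[Sn⁴⁺]^3 / ([Cr₂O₇²⁻]·[H⁺]^14·[Sn²⁺]^3); log Q = -3.233.
E = E° − (0.0592/n) log Q = +1.17 − (0.0592/6)(-3.233) = +1.202 V.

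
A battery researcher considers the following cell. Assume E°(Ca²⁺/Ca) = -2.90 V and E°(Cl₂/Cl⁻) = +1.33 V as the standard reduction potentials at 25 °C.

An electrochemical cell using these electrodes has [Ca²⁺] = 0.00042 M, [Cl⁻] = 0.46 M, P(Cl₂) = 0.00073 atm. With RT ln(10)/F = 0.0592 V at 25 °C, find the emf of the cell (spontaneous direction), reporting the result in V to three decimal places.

Cl₂/Cl⁻ is the cathode (higher E°), Ca²⁺/Ca the anode: E°cell = +1.33 − (-2.90) = +4.23 V, n = 2.
Overall: Cl₂(g) + Ca(s) → 2 Cl⁻(aq) + Ca²⁺(aq)
Q = [Cl⁻]^2·[Ca²⁺] / (P(Cl₂)); log Q = -0.915.
E = E° − (0.0592/n) log Q = +4.23 − (0.0592/2)(-0.915) = +4.257 V.

+4.257 V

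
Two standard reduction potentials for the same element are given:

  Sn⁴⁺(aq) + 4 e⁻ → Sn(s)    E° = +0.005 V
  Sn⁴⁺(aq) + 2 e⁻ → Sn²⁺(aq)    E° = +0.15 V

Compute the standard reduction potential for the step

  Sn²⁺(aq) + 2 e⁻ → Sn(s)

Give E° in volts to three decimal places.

-0.140 V

Sequential free energies add, so n₃E°₃ = n₁E°₁ + n₂E°₂.
With n₃ = 4, and the known step contributing 2×(+0.15) V, the unknown satisfies 2·E° = 4×(+0.005) − 2×(+0.15) = -0.280.
E° = -0.280 / 2 = -0.140 V.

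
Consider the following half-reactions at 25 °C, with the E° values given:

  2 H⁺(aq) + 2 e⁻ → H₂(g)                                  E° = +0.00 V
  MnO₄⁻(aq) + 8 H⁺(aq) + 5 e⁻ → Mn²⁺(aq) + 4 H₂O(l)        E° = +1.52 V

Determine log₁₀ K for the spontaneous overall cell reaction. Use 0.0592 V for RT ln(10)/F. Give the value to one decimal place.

256.8

Cathode: MnO₄⁻/Mn²⁺; anode: H⁺/H₂. E°cell = +1.52 V, n = 10.
log K = nE°cell / 0.0592 = (10)(+1.52) / 0.0592 = 256.8.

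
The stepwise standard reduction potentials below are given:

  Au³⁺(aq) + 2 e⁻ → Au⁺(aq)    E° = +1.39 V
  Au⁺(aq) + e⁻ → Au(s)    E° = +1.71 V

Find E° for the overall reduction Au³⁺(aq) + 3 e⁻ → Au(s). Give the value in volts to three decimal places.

Since ΔG° = −nFE° is additive over sequential reductions, n₃E°₃ = n₁E°₁ + n₂E°₂.
E°₃ = (2×+1.39 + 1×+1.71) / 3 = (+4.490) / 3 = +1.497 V.
E° values themselves are not directly additive — weighting by electron count is essential.

+1.497 V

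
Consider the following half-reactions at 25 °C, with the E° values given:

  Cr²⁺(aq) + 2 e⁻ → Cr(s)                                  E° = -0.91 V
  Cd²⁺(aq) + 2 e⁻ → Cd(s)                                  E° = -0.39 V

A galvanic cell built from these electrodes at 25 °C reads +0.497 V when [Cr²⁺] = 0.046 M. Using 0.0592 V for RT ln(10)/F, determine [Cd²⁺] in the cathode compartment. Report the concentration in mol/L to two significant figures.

0.0077 M

Cd²⁺/Cd is the cathode, Cr²⁺/Cr the anode: E°cell = +0.52 V, n = 2.
Overall reaction: Cd²⁺(aq) + Cr(s) → Cd(s) + Cr²⁺(aq); Q = [Cr²⁺]^1/[Cd²⁺]^1.
From E = E° − (0.0592/n) log Q: log Q = (E° − E)·n/0.0592 = (+0.52 − (+0.497))·2/0.0592 = 0.7770.
So 1·log[Cd²⁺] = 1·log(0.046) − log Q = -1.3372 − (0.7770) = -2.1142; [Cd²⁺] = 10^(-2.1142) ≈ 0.0077 M.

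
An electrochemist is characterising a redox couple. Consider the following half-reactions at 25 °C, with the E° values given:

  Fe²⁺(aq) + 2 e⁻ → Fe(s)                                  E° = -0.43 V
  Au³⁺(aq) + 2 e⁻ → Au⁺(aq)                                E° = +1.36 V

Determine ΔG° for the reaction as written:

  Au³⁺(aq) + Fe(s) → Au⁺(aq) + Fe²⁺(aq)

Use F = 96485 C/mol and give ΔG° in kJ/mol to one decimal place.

As written, Au³⁺/Au⁺ is reduced (cathode) and Fe²⁺/Fe is oxidised (anode), so E°cell = (+1.36) − (-0.43) = +1.79 V.
Balancing electrons gives n = 2.
ΔG° = −nFE° = −(2)(96485)(+1.79) = -345,416 J = -345.4 kJ/mol.

-345.4 kJ/mol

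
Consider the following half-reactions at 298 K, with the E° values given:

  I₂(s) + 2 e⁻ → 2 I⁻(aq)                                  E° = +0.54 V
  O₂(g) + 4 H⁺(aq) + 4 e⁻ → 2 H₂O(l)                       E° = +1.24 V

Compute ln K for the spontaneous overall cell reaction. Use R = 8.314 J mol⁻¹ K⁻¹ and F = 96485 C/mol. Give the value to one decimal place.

109.0

Cathode: O₂/H₂O; anode: I₂/I⁻. E°cell = (+1.24) − (+0.54) = +0.70 V, with n = 4.
ΔG° = −nFE° = −RT ln K, so ln K = nFE°/(RT) = (4)(96485)(+0.70) / ((8.314)(298)) = 109.041.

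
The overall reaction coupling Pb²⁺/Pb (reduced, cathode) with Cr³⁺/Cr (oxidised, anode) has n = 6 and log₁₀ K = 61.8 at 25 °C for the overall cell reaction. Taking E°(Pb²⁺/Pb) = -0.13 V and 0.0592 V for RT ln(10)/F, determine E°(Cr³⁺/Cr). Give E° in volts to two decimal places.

-0.74 V

E°cell = (0.0592/n)·log K = (0.0592/6)(61.8) = +0.610 V.
Since Pb²⁺/Pb is the cathode and Cr³⁺/Cr the anode, E°cell = E°(Pb²⁺/Pb) − E°(Cr³⁺/Cr).
So E°(Cr³⁺/Cr) = E°(Pb²⁺/Pb) − E°cell = (-0.13) − (+0.610) = -0.74 V.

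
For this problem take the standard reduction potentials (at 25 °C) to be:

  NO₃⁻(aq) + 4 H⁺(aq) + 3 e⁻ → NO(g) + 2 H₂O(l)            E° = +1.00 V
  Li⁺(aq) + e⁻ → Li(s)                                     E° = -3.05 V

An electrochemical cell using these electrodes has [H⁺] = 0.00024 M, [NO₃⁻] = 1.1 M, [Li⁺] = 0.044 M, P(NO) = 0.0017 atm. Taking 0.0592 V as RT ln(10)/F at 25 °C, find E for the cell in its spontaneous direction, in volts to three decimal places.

+3.900 V

NO₃⁻/NO is the cathode (higher E°), Li⁺/Li the anode: E°cell = +1.00 − (-3.05) = +4.05 V, n = 3.
Overall: NO₃⁻(aq) + 4 H⁺(aq) + 3 Li(s) → NO(g) + 2 H₂O(l) + 3 Li⁺(aq)
Q = P(NO)·[Li⁺]^3 / ([NO₃⁻]·[H⁺]^4); log Q = 7.599.
E = E° − (0.0592/n) log Q = +4.05 − (0.0592/3)(7.599) = +3.900 V.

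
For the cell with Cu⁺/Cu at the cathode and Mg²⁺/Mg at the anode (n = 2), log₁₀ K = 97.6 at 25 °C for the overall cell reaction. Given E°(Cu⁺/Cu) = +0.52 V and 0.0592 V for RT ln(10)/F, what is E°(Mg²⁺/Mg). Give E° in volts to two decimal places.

-2.37 V

E°cell = (0.0592/n)·log K = (0.0592/2)(97.6) = +2.889 V.
Since Cu⁺/Cu is the cathode and Mg²⁺/Mg the anode, E°cell = E°(Cu⁺/Cu) − E°(Mg²⁺/Mg).
So E°(Mg²⁺/Mg) = E°(Cu⁺/Cu) − E°cell = (+0.52) − (+2.889) = -2.37 V.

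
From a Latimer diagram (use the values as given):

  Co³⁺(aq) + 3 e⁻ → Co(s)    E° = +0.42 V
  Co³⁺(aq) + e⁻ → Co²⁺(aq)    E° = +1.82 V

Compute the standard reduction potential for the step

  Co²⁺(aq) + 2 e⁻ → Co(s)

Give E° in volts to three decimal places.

Sequential free energies add, so n₃E°₃ = n₁E°₁ + n₂E°₂.
With n₃ = 3, and the known step contributing 1×(+1.82) V, the unknown satisfies 2·E° = 3×(+0.42) − 1×(+1.82) = -0.560.
E° = -0.560 / 2 = -0.280 V.

-0.280 V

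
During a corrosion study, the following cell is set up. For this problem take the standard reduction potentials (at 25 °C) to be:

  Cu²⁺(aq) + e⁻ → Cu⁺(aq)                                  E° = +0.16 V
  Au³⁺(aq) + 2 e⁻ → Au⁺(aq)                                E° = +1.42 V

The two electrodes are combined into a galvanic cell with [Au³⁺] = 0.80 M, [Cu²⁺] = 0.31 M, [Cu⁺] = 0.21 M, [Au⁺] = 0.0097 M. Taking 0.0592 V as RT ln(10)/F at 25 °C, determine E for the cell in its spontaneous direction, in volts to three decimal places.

Au³⁺/Au⁺ is the cathode (higher E°), Cu²⁺/Cu⁺ the anode: E°cell = +1.42 − (+0.16) = +1.26 V, n = 2.
Overall: Au³⁺(aq) + 2 Cu⁺(aq) → Au⁺(aq) + 2 Cu²⁺(aq)
Q = [Au⁺]·[Cu²⁺]^2 / ([Au³⁺]·[Cu⁺]^2); log Q = -1.578.
E = E° − (0.0592/n) log Q = +1.26 − (0.0592/2)(-1.578) = +1.307 V.

+1.307 V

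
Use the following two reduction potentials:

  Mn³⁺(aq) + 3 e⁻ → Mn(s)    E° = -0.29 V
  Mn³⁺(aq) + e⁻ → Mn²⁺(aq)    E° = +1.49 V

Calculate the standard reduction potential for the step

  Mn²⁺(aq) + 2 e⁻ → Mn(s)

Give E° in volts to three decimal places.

-1.180 V

Sequential free energies add, so n₃E°₃ = n₁E°₁ + n₂E°₂.
With n₃ = 3, and the known step contributing 1×(+1.49) V, the unknown satisfies 2·E° = 3×(-0.29) − 1×(+1.49) = -2.360.
E° = -2.360 / 2 = -1.180 V.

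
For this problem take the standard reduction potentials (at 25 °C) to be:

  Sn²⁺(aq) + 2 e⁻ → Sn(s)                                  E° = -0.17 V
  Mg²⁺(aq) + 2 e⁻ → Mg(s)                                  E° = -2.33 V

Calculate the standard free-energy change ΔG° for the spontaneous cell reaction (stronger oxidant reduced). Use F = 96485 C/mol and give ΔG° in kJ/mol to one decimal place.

-416.8 kJ/mol

Sn²⁺/Sn (E° = -0.17 V) is the cathode; Mg²⁺/Mg (E° = -2.33 V) is the anode, so E°cell = +2.16 V.
Balancing electrons gives n = 2 (lcm of 2 and 2).
ΔG° = −nFE° = −(2)(96485)(+2.16) = -416,815 J = -416.8 kJ/mol.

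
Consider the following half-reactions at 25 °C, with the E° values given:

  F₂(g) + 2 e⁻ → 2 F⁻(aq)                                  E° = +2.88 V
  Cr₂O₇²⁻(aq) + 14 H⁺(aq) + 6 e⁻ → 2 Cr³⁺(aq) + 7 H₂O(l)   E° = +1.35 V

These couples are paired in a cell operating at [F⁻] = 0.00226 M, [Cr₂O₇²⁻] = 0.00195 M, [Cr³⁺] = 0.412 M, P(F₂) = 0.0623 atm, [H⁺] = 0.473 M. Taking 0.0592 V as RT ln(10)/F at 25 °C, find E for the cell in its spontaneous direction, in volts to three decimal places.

F₂/F⁻ is the cathode (higher E°), Cr₂O₇²⁻/Cr³⁺ the anode: E°cell = +2.88 − (+1.35) = +1.53 V, n = 6.
Overall: 3 F₂(g) + 2 Cr³⁺(aq) + 7 H₂O(l) → 6 F⁻(aq) + Cr₂O₇²⁻(aq) + 14 H⁺(aq)
Q = [F⁻]^6·[Cr₂O₇²⁻]·[H⁺]^14 / (P(F₂)^3·[Cr³⁺]^2); log Q = -18.751.
E = E° − (0.0592/n) log Q = +1.53 − (0.0592/6)(-18.751) = +1.715 V.

+1.715 V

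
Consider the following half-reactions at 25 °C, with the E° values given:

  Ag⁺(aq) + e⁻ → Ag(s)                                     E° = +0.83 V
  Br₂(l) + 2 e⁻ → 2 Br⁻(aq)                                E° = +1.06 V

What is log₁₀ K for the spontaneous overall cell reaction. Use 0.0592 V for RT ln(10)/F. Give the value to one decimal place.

7.8

Cathode: Br₂/Br⁻; anode: Ag⁺/Ag. E°cell = +0.23 V, n = 2.
log K = nE°cell / 0.0592 = (2)(+0.23) / 0.0592 = 7.8.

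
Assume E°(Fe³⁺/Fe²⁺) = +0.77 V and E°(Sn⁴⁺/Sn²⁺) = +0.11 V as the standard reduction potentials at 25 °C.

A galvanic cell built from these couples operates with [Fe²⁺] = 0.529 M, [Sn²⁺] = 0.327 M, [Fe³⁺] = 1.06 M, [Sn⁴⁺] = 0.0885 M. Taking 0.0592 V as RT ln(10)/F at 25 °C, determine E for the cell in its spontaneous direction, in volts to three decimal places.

+0.695 V

Fe³⁺/Fe²⁺ is the cathode (higher E°), Sn⁴⁺/Sn²⁺ the anode: E°cell = +0.77 − (+0.11) = +0.66 V, n = 2.
Overall: 2 Fe³⁺(aq) + Sn²⁺(aq) → 2 Fe²⁺(aq) + Sn⁴⁺(aq)
Q = [Fe²⁺]^2·[Sn⁴⁺] / ([Fe³⁺]^2·[Sn²⁺]); log Q = -1.171.
E = E° − (0.0592/n) log Q = +0.66 − (0.0592/2)(-1.171) = +0.695 V.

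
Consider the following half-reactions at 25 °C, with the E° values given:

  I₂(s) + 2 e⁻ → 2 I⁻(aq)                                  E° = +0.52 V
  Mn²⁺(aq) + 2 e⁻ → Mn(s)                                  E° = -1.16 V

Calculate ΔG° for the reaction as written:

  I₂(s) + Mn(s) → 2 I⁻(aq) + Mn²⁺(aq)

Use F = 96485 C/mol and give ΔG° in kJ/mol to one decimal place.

As written, I₂/I⁻ is reduced (cathode) and Mn²⁺/Mn is oxidised (anode), so E°cell = (+0.52) − (-1.16) = +1.68 V.
Balancing electrons gives n = 2.
ΔG° = −nFE° = −(2)(96485)(+1.68) = -324,190 J = -324.2 kJ/mol.

-324.2 kJ/mol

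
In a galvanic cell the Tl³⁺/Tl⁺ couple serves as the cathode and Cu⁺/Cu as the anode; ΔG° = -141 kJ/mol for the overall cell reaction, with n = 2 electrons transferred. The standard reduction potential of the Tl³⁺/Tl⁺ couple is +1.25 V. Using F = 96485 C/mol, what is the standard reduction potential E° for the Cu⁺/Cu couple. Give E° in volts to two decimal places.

E°cell = −ΔG°/(nF) = −(-141×10³)/((2)(96485)) = +0.731 V.
Since Tl³⁺/Tl⁺ is the cathode and Cu⁺/Cu the anode, E°cell = E°(Tl³⁺/Tl⁺) − E°(Cu⁺/Cu).
So E°(Cu⁺/Cu) = E°(Tl³⁺/Tl⁺) − E°cell = (+1.25) − (+0.731) = +0.52 V.

+0.52 V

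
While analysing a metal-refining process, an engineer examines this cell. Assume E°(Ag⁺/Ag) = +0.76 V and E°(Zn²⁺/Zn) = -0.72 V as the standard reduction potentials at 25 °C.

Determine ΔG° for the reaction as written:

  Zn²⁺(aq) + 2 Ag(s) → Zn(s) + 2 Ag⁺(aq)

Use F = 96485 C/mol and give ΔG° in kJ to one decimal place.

As written, Zn²⁺/Zn is reduced (cathode) and Ag⁺/Ag is oxidised (anode), so E°cell = (-0.72) − (+0.76) = -1.48 V.
Balancing electrons gives n = 2.
ΔG° = −nFE° = −(2)(96485)(-1.48) = 285,596 J = +285.6 kJ.

+285.6 kJ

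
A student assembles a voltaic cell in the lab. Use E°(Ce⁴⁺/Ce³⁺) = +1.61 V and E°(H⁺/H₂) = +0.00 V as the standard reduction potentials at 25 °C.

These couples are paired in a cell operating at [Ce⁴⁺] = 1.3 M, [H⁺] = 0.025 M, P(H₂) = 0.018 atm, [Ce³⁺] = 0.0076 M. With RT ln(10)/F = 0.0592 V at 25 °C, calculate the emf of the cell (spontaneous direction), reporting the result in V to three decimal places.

+1.785 V

Ce⁴⁺/Ce³⁺ is the cathode (higher E°), H⁺/H₂ the anode: E°cell = +1.61 − (+0.00) = +1.61 V, n = 2.
Overall: 2 Ce⁴⁺(aq) + H₂(g) → 2 Ce³⁺(aq) + 2 H⁺(aq)
Q = [Ce³⁺]^2·[H⁺]^2 / ([Ce⁴⁺]^2·P(H₂)); log Q = -5.926.
E = E° − (0.0592/n) log Q = +1.61 − (0.0592/2)(-5.926) = +1.785 V.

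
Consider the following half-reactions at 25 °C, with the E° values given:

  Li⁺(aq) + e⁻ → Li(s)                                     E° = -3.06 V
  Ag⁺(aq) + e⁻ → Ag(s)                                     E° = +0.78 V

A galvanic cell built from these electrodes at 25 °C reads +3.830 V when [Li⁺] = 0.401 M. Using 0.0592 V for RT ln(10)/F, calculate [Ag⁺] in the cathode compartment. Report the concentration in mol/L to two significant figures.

0.27 M

Ag⁺/Ag is the cathode, Li⁺/Li the anode: E°cell = +3.84 V, n = 1.
Overall reaction: Ag⁺(aq) + Li(s) → Ag(s) + Li⁺(aq); Q = [Li⁺]^1/[Ag⁺]^1.
From E = E° − (0.0592/n) log Q: log Q = (E° − E)·n/0.0592 = (+3.84 − (+3.830))·1/0.0592 = 0.1689.
So 1·log[Ag⁺] = 1·log(0.401) − log Q = -0.3969 − (0.1689) = -0.5658; [Ag⁺] = 10^(-0.5658) ≈ 0.27 M.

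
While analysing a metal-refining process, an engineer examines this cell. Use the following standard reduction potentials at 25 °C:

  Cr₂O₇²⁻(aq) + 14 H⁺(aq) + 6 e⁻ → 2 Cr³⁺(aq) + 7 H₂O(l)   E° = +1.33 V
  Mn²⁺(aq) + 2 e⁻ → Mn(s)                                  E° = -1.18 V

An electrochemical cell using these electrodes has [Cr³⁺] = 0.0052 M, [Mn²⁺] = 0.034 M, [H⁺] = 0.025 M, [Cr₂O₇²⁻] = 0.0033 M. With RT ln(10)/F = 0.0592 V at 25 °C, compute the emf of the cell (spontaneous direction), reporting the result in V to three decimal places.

Cr₂O₇²⁻/Cr³⁺ is the cathode (higher E°), Mn²⁺/Mn the anode: E°cell = +1.33 − (-1.18) = +2.51 V, n = 6.
Overall: Cr₂O₇²⁻(aq) + 14 H⁺(aq) + 3 Mn(s) → 2 Cr³⁺(aq) + 7 H₂O(l) + 3 Mn²⁺(aq)
Q = [Cr³⁺]^2·[Mn²⁺]^3 / ([Cr₂O₇²⁻]·[H⁺]^14); log Q = 15.937.
E = E° − (0.0592/n) log Q = +2.51 − (0.0592/6)(15.937) = +2.353 V.

+2.353 V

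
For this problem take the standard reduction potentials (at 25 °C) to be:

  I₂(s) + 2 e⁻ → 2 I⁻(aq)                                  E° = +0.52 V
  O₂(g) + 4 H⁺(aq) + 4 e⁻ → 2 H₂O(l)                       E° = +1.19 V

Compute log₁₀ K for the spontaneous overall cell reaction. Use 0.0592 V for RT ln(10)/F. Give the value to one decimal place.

Cathode: O₂/H₂O; anode: I₂/I⁻. E°cell = +0.67 V, n = 4.
log K = nE°cell / 0.0592 = (4)(+0.67) / 0.0592 = 45.3.

45.3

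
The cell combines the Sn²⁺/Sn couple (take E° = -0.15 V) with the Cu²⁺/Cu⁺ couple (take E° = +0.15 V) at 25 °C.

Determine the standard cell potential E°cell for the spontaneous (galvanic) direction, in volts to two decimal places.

+0.30 V

The Cu²⁺/Cu⁺ couple has the higher reduction potential, so it is the cathode; Sn²⁺/Sn is oxidised at the anode.
E°cell = E°(cathode) − E°(anode) = (+0.15) − (-0.15) = +0.30 V.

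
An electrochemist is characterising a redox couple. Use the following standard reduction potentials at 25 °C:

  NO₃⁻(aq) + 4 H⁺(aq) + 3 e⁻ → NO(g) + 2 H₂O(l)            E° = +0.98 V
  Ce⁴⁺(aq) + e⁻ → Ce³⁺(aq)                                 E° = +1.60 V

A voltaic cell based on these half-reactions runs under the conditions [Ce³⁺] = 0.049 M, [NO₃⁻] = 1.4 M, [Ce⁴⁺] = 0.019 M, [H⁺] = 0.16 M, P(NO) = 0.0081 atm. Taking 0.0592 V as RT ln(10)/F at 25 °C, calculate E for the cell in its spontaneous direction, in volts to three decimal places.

Ce⁴⁺/Ce³⁺ is the cathode (higher E°), NO₃⁻/NO the anode: E°cell = +1.60 − (+0.98) = +0.62 V, n = 3.
Overall: 3 Ce⁴⁺(aq) + NO(g) + 2 H₂O(l) → 3 Ce³⁺(aq) + NO₃⁻(aq) + 4 H⁺(aq)
Q = [Ce³⁺]^3·[NO₃⁻]·[H⁺]^4 / ([Ce⁴⁺]^3·P(NO)); log Q = 0.288.
E = E° − (0.0592/n) log Q = +0.62 − (0.0592/3)(0.288) = +0.614 V.

+0.614 V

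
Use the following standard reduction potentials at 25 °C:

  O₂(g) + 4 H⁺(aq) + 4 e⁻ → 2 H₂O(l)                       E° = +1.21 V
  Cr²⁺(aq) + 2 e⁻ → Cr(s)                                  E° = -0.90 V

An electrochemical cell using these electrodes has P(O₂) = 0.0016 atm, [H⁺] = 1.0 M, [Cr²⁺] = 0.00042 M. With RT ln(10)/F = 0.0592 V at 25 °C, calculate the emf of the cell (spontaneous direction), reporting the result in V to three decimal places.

+2.169 V

O₂/H₂O is the cathode (higher E°), Cr²⁺/Cr the anode: E°cell = +1.21 − (-0.90) = +2.11 V, n = 4.
Overall: O₂(g) + 4 H⁺(aq) + 2 Cr(s) → 2 H₂O(l) + 2 Cr²⁺(aq)
Q = [Cr²⁺]^2 / (P(O₂)·[H⁺]^4); log Q = -3.958.
E = E° − (0.0592/n) log Q = +2.11 − (0.0592/4)(-3.958) = +2.169 V.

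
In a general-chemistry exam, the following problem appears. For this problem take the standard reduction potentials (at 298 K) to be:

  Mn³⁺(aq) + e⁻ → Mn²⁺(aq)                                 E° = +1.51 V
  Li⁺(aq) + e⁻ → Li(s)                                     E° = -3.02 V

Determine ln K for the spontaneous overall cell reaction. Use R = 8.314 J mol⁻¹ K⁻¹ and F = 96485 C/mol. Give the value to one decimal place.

Cathode: Mn³⁺/Mn²⁺; anode: Li⁺/Li. E°cell = (+1.51) − (-3.02) = +4.53 V, with n = 1.
ΔG° = −nFE° = −RT ln K, so ln K = nFE°/(RT) = (1)(96485)(+4.53) / ((8.314)(298)) = 176.413.

176.4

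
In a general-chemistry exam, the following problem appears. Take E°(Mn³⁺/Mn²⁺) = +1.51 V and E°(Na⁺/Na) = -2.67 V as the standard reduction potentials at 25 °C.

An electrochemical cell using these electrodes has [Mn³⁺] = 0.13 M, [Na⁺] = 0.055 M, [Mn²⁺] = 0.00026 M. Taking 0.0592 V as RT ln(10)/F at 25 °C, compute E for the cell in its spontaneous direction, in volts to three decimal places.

Mn³⁺/Mn²⁺ is the cathode (higher E°), Na⁺/Na the anode: E°cell = +1.51 − (-2.67) = +4.18 V, n = 1.
Overall: Mn³⁺(aq) + Na(s) → Mn²⁺(aq) + Na⁺(aq)
Q = [Mn²⁺]·[Na⁺] / ([Mn³⁺]); log Q = -3.959.
E = E° − (0.0592/n) log Q = +4.18 − (0.0592/1)(-3.959) = +4.414 V.

+4.414 V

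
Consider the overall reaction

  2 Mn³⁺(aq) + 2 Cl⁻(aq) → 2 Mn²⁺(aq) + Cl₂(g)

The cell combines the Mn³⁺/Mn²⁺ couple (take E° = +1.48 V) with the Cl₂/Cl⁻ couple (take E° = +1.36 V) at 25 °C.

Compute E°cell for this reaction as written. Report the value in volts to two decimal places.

The Mn³⁺/Mn²⁺ couple has the higher reduction potential, so it is the cathode; Cl₂/Cl⁻ is oxidised at the anode.
E°cell = E°(cathode) − E°(anode) = (+1.48) − (+1.36) = +0.12 V.

+0.12 V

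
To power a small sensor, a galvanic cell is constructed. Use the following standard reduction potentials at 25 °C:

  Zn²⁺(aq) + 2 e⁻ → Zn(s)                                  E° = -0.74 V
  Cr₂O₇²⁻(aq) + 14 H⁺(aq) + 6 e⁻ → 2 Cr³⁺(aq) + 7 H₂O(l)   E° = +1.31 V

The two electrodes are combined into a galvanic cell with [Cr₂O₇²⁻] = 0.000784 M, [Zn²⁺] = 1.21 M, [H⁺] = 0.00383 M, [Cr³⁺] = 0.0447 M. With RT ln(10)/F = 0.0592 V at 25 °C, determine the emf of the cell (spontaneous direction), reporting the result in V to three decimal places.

Cr₂O₇²⁻/Cr³⁺ is the cathode (higher E°), Zn²⁺/Zn the anode: E°cell = +1.31 − (-0.74) = +2.05 V, n = 6.
Overall: Cr₂O₇²⁻(aq) + 14 H⁺(aq) + 3 Zn(s) → 2 Cr³⁺(aq) + 7 H₂O(l) + 3 Zn²⁺(aq)
Q = [Cr³⁺]^2·[Zn²⁺]^3 / ([Cr₂O₇²⁻]·[H⁺]^14); log Q = 34.490.
E = E° − (0.0592/n) log Q = +2.05 − (0.0592/6)(34.490) = +1.710 V.

+1.710 V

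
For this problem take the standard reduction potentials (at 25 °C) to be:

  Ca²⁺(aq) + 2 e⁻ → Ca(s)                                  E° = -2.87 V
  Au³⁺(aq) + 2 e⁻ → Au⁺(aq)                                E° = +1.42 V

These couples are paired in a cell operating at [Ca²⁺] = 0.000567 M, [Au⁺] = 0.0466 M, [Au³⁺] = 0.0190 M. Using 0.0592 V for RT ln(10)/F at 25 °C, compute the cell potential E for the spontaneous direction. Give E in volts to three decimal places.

Au³⁺/Au⁺ is the cathode (higher E°), Ca²⁺/Ca the anode: E°cell = +1.42 − (-2.87) = +4.29 V, n = 2.
Overall: Au³⁺(aq) + Ca(s) → Au⁺(aq) + Ca²⁺(aq)
Q = [Au⁺]·[Ca²⁺] / ([Au³⁺]); log Q = -2.857.
E = E° − (0.0592/n) log Q = +4.29 − (0.0592/2)(-2.857) = +4.375 V.

+4.375 V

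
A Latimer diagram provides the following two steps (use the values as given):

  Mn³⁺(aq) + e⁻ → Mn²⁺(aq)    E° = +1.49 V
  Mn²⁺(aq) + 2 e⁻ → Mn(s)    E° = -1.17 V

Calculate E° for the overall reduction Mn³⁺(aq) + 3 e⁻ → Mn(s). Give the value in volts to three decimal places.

-0.283 V

Since ΔG° = −nFE° is additive over sequential reductions, n₃E°₃ = n₁E°₁ + n₂E°₂.
E°₃ = (1×+1.49 + 2×-1.17) / 3 = (-0.850) / 3 = -0.283 V.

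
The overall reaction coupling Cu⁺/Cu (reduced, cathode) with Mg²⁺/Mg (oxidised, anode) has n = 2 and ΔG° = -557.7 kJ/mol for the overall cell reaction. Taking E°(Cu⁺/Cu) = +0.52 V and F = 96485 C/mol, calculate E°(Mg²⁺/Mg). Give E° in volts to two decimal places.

-2.37 V

E°cell = −ΔG°/(nF) = −(-557.7×10³)/((2)(96485)) = +2.890 V.
Since Cu⁺/Cu is the cathode and Mg²⁺/Mg the anode, E°cell = E°(Cu⁺/Cu) − E°(Mg²⁺/Mg).
So E°(Mg²⁺/Mg) = E°(Cu⁺/Cu) − E°cell = (+0.52) − (+2.890) = -2.37 V.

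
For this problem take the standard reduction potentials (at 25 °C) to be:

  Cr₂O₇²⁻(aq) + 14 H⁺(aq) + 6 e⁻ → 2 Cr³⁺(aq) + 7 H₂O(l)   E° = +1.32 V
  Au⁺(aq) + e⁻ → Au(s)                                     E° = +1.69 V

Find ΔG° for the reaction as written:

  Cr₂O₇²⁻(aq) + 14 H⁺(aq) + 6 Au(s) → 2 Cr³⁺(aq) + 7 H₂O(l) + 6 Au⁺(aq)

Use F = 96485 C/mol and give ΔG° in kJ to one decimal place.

+214.2 kJ

As written, Cr₂O₇²⁻/Cr³⁺ is reduced (cathode) and Au⁺/Au is oxidised (anode), so E°cell = (+1.32) − (+1.69) = -0.37 V.
Balancing electrons gives n = 6.
ΔG° = −nFE° = −(6)(96485)(-0.37) = 214,197 J = +214.2 kJ.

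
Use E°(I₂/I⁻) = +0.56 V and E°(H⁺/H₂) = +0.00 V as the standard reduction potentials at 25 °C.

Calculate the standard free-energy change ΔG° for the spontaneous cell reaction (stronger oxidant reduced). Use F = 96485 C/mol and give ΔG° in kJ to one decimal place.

-108.1 kJ

I₂/I⁻ (E° = +0.56 V) is the cathode; H⁺/H₂ (E° = +0.00 V) is the anode, so E°cell = +0.56 V.
Balancing electrons gives n = 2 (lcm of 2 and 2).
ΔG° = −nFE° = −(2)(96485)(+0.56) = -108,063 J = -108.1 kJ.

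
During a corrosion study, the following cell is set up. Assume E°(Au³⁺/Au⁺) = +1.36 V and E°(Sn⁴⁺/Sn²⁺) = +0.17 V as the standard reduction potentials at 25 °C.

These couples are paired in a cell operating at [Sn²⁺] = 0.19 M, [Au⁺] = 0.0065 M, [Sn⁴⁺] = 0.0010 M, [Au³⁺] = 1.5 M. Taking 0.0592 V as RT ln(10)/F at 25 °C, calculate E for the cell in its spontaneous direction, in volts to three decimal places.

+1.327 V

Au³⁺/Au⁺ is the cathode (higher E°), Sn⁴⁺/Sn²⁺ the anode: E°cell = +1.36 − (+0.17) = +1.19 V, n = 2.
Overall: Au³⁺(aq) + Sn²⁺(aq) → Au⁺(aq) + Sn⁴⁺(aq)
Q = [Au⁺]·[Sn⁴⁺] / ([Au³⁺]·[Sn²⁺]); log Q = -4.642.
E = E° − (0.0592/n) log Q = +1.19 − (0.0592/2)(-4.642) = +1.327 V.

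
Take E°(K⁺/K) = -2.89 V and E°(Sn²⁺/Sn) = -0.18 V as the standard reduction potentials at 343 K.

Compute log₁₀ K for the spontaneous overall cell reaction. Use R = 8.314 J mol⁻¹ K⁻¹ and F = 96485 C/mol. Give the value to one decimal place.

Cathode: Sn²⁺/Sn; anode: K⁺/K. E°cell = (-0.18) − (-2.89) = +2.71 V, with n = 2.
ΔG° = −nFE° = −RT ln K, so ln K = nFE°/(RT) = (2)(96485)(+2.71) / ((8.314)(343)) = 183.381.
log₁₀ K = 183.381 / ln 10 = 79.6.

79.6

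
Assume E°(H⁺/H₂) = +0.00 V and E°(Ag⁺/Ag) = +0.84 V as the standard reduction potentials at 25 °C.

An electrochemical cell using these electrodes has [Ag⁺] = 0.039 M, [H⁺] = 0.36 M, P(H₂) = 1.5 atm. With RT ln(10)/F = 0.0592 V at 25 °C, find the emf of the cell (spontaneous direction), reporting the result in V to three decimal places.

+0.788 V

Ag⁺/Ag is the cathode (higher E°), H⁺/H₂ the anode: E°cell = +0.84 − (+0.00) = +0.84 V, n = 2.
Overall: 2 Ag⁺(aq) + H₂(g) → 2 Ag(s) + 2 H⁺(aq)
Q = [H⁺]^2 / ([Ag⁺]^2·P(H₂)); log Q = 1.754.
E = E° − (0.0592/n) log Q = +0.84 − (0.0592/2)(1.754) = +0.788 V.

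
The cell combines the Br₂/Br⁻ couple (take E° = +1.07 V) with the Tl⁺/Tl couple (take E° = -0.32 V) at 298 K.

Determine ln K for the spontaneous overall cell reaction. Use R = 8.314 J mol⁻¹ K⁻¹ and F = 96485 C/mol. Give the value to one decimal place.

Cathode: Br₂/Br⁻; anode: Tl⁺/Tl. E°cell = (+1.07) − (-0.32) = +1.39 V, with n = 2.
ΔG° = −nFE° = −RT ln K, so ln K = nFE°/(RT) = (2)(96485)(+1.39) / ((8.314)(298)) = 108.263.

108.3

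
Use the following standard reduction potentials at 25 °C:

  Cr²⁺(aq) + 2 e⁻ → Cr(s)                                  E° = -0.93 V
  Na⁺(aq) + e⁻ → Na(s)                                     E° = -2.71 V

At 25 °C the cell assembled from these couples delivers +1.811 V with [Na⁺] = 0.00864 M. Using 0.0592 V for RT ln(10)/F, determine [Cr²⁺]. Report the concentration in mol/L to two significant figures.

Cr²⁺/Cr is the cathode, Na⁺/Na the anode: E°cell = +1.78 V, n = 2.
Overall reaction: Cr²⁺(aq) + 2 Na(s) → Cr(s) + 2 Na⁺(aq); Q = [Na⁺]^2/[Cr²⁺]^1.
From E = E° − (0.0592/n) log Q: log Q = (E° − E)·n/0.0592 = (+1.78 − (+1.811))·2/0.0592 = -1.0473.
So 1·log[Cr²⁺] = 2·log(0.00864) − log Q = -4.1270 − (-1.0473) = -3.0797; [Cr²⁺] = 10^(-3.0797) ≈ 0.00083 M.

0.00083 M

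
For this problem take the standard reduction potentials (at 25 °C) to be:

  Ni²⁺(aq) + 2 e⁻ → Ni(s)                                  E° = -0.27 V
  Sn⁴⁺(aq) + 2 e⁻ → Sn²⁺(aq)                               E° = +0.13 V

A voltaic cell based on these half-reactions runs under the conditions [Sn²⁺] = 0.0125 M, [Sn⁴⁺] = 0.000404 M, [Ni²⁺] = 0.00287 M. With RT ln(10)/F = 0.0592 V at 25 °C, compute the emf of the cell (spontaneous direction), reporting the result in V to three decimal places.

+0.431 V

Sn⁴⁺/Sn²⁺ is the cathode (higher E°), Ni²⁺/Ni the anode: E°cell = +0.13 − (-0.27) = +0.40 V, n = 2.
Overall: Sn⁴⁺(aq) + Ni(s) → Sn²⁺(aq) + Ni²⁺(aq)
Q = [Sn²⁺]·[Ni²⁺] / ([Sn⁴⁺]); log Q = -1.052.
E = E° − (0.0592/n) log Q = +0.40 − (0.0592/2)(-1.052) = +0.431 V.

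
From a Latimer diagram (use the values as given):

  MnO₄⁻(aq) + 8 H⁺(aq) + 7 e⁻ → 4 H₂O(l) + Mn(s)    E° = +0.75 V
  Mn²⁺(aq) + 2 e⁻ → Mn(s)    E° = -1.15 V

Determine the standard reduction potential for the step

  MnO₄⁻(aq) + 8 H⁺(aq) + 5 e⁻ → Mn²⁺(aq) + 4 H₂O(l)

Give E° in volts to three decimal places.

+1.510 V

Sequential free energies add, so n₃E°₃ = n₁E°₁ + n₂E°₂.
With n₃ = 7, and the known step contributing 2×(-1.15) V, the unknown satisfies 5·E° = 7×(+0.75) − 2×(-1.15) = +7.550.
E° = +7.550 / 5 = +1.510 V.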